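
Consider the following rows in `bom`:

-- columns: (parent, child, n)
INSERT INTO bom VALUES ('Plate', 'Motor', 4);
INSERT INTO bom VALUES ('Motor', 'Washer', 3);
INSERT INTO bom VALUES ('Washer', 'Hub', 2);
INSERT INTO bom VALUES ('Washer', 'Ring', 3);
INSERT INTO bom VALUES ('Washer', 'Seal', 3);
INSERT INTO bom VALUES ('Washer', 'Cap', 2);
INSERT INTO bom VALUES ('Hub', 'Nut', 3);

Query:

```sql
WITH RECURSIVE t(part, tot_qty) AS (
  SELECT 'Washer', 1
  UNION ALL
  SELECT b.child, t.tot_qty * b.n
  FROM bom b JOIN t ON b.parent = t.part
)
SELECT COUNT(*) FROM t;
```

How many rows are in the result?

6

Base: (Washer, tot_qty=1).
Iteration 1: components of {Washer} -> Cap = 1*2 = 2, Hub = 1*2 = 2, Ring = 1*3 = 3, Seal = 1*3 = 3.
Iteration 2: components of {Cap,Hub,Ring,Seal} -> Nut = 2*3 = 6.
Iteration 3: no further components; recursion stops.
Total rows emitted: 6.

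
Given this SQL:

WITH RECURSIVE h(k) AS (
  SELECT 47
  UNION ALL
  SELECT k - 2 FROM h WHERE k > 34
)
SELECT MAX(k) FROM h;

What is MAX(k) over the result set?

Base: k=47.
Iteration 1: 47 > 34 holds -> k = 47 - 2 = 45.
Iteration 2: 45 > 34 holds -> k = 45 - 2 = 43.
Iteration 3: 43 > 34 holds -> k = 43 - 2 = 41.
Iteration 4: 41 > 34 holds -> k = 41 - 2 = 39.
Iteration 5: 39 > 34 holds -> k = 39 - 2 = 37.
Iteration 6: 37 > 34 holds -> k = 37 - 2 = 35.
Iteration 7: 35 > 34 holds -> k = 35 - 2 = 33.
Iteration 8: 33 > 34 fails; recursion stops.
k values: 47, 45, 43, 41, 39, 37, 35, 33; the maximum is 47.

47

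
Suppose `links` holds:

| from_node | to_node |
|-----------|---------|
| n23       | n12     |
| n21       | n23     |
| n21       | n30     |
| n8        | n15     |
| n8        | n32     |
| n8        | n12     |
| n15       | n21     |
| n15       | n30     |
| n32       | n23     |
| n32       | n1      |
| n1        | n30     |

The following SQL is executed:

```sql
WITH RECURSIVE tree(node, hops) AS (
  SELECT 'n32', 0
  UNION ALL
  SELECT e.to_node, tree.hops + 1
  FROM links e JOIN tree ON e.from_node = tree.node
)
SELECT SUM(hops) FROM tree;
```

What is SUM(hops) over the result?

6

Base: (n32, hops=0).
Iteration 1: edges from {n32} -> (n1, hops=1), (n23, hops=1).
Iteration 2: edges from {n1,n23} -> (n12, hops=2), (n30, hops=2).
Iteration 3: no outgoing edges from {n12,n30}; recursion stops.
SUM(hops) = 0 + 1 + 1 + 2 + 2 = 6.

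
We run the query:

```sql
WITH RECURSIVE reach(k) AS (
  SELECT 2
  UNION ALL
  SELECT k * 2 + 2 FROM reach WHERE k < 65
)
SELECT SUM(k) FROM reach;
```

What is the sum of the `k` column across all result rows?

240

Base: k=2.
Iteration 1: 2 < 65 holds -> k = 2 * 2 + 2 = 6.
Iteration 2: 6 < 65 holds -> k = 6 * 2 + 2 = 14.
Iteration 3: 14 < 65 holds -> k = 14 * 2 + 2 = 30.
Iteration 4: 30 < 65 holds -> k = 30 * 2 + 2 = 62.
Iteration 5: 62 < 65 holds -> k = 62 * 2 + 2 = 126.
Iteration 6: 126 < 65 fails; recursion stops.
SUM(k) = 2 + 6 + 14 + 30 + 62 + 126 = 240.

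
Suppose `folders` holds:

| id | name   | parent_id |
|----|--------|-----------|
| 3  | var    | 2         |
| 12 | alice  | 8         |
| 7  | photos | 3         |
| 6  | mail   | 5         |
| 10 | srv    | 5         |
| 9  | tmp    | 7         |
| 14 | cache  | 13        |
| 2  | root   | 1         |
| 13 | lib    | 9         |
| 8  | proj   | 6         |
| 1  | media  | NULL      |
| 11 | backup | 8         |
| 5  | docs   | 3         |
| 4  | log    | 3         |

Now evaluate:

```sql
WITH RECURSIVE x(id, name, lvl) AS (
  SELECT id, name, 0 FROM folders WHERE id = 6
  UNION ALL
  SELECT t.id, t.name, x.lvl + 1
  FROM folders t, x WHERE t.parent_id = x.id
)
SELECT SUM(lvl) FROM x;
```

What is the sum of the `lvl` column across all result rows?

5

Base: id=6 (mail) at lvl 0.
Iteration 1: rows with parent_id in {6} -> proj (id 8, lvl 1).
Iteration 2: rows with parent_id in {8} -> backup (id 11, lvl 2), alice (id 12, lvl 2).
Iteration 3: no rows with parent_id in {11,12}; recursion stops.
SUM(lvl) = 0 + 1 + 2 + 2 = 5.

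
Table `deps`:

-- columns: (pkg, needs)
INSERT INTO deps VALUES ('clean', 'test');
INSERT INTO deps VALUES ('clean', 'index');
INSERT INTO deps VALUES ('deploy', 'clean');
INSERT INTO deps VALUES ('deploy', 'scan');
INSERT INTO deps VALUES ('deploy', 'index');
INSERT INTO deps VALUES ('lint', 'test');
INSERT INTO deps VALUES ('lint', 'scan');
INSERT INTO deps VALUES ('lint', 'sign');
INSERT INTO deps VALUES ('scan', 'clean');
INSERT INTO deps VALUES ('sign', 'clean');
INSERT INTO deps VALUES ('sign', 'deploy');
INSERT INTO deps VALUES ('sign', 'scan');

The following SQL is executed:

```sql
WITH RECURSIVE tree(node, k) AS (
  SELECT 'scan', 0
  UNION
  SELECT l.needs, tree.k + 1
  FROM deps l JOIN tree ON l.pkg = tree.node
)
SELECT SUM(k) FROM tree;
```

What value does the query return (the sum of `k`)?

Base: (scan, k=0).
Iteration 1: edges from {scan} -> (clean, k=1).
Iteration 2: edges from {clean} -> (index, k=2), (test, k=2).
Iteration 3: no outgoing edges from {index,test}; recursion stops.
SUM(k) = 0 + 1 + 2 + 2 = 5.

5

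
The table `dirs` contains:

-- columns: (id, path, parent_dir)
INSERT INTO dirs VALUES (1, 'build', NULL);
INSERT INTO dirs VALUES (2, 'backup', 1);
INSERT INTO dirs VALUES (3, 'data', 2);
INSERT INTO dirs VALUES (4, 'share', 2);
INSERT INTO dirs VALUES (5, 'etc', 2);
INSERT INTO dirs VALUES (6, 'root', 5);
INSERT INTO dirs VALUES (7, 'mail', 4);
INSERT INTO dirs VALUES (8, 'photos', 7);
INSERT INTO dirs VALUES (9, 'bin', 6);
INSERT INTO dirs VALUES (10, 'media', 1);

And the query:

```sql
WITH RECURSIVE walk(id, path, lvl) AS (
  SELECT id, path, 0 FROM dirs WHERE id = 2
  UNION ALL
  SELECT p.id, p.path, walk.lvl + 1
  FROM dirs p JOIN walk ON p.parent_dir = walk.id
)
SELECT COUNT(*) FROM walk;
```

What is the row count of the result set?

Base: id=2 (backup) at lvl 0.
Iteration 1: rows with parent_dir in {2} -> data (id 3, lvl 1), share (id 4, lvl 1), etc (id 5, lvl 1).
Iteration 2: rows with parent_dir in {3,4,5} -> root (id 6, lvl 2), mail (id 7, lvl 2).
Iteration 3: rows with parent_dir in {6,7} -> photos (id 8, lvl 3), bin (id 9, lvl 3).
Iteration 4: no rows with parent_dir in {8,9}; recursion stops.
Total rows emitted: 8.

8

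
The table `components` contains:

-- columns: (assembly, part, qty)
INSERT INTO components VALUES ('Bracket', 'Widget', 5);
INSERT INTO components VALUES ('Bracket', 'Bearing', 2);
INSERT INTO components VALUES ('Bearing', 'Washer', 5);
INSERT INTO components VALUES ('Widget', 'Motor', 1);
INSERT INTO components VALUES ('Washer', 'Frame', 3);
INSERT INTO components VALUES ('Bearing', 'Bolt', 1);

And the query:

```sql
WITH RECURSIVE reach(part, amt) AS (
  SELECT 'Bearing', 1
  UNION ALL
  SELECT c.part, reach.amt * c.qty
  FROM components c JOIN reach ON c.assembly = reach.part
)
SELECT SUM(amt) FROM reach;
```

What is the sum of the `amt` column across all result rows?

22

Base: (Bearing, amt=1).
Iteration 1: components of {Bearing} -> Bolt = 1*1 = 1, Washer = 1*5 = 5.
Iteration 2: components of {Bolt,Washer} -> Frame = 5*3 = 15.
Iteration 3: no further components; recursion stops.
SUM(amt) = 1 + 5 + 1 + 15 = 22.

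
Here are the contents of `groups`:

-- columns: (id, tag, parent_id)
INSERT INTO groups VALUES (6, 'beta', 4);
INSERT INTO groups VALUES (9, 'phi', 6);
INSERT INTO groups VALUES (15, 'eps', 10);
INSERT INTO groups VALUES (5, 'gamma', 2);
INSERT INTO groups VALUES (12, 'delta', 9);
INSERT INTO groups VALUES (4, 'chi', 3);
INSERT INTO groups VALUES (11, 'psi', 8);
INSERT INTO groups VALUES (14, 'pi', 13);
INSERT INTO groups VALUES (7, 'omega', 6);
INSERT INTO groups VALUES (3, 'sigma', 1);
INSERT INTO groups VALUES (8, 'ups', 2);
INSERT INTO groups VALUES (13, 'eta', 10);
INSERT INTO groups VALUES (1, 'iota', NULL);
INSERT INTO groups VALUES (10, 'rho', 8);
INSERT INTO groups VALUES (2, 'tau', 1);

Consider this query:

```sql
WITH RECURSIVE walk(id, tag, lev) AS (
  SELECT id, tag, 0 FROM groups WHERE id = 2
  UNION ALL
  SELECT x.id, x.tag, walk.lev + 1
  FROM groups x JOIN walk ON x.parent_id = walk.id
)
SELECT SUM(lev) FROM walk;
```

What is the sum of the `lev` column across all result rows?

Base: id=2 (tau) at lev 0.
Iteration 1: rows with parent_id in {2} -> gamma (id 5, lev 1), ups (id 8, lev 1).
Iteration 2: rows with parent_id in {5,8} -> rho (id 10, lev 2), psi (id 11, lev 2).
Iteration 3: rows with parent_id in {10,11} -> eta (id 13, lev 3), eps (id 15, lev 3).
Iteration 4: rows with parent_id in {13,15} -> pi (id 14, lev 4).
Iteration 5: no rows with parent_id in {14}; recursion stops.
SUM(lev) = 0 + 1 + 1 + 2 + 2 + 3 + 3 + 4 = 16.

16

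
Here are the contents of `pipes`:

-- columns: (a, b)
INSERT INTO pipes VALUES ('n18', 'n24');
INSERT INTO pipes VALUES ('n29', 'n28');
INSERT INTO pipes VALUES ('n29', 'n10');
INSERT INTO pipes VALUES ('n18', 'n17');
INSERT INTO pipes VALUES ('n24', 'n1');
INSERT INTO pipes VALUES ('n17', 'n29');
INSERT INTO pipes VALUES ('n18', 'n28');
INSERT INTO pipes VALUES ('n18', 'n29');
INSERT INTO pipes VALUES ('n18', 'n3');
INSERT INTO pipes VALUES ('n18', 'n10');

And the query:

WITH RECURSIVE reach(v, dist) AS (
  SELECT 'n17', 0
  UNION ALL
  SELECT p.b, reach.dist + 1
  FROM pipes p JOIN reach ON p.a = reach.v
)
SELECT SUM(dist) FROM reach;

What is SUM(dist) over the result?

5

Base: (n17, dist=0).
Iteration 1: edges from {n17} -> (n29, dist=1).
Iteration 2: edges from {n29} -> (n10, dist=2), (n28, dist=2).
Iteration 3: no outgoing edges from {n10,n28}; recursion stops.
SUM(dist) = 0 + 1 + 2 + 2 = 5.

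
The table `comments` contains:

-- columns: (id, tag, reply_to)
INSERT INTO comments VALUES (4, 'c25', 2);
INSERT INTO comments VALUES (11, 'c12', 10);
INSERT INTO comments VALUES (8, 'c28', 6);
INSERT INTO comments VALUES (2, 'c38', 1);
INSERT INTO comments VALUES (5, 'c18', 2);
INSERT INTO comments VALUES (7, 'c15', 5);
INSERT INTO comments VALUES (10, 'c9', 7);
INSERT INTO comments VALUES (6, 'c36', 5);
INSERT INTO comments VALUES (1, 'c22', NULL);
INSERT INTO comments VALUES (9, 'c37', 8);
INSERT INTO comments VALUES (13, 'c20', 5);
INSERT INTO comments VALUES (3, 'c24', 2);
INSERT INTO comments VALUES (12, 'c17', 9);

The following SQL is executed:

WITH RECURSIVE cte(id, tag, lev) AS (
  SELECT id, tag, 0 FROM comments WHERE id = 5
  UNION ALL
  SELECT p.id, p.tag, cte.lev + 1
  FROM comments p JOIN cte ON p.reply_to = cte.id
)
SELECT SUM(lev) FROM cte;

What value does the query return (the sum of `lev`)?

17

Base: id=5 (c18) at lev 0.
Iteration 1: rows with reply_to in {5} -> c36 (id 6, lev 1), c15 (id 7, lev 1), c20 (id 13, lev 1).
Iteration 2: rows with reply_to in {6,7,13} -> c28 (id 8, lev 2), c9 (id 10, lev 2).
Iteration 3: rows with reply_to in {8,10} -> c37 (id 9, lev 3), c12 (id 11, lev 3).
Iteration 4: rows with reply_to in {9,11} -> c17 (id 12, lev 4).
Iteration 5: no rows with reply_to in {12}; recursion stops.
SUM(lev) = 0 + 1 + 1 + 1 + 2 + 2 + 3 + 3 + 4 = 17.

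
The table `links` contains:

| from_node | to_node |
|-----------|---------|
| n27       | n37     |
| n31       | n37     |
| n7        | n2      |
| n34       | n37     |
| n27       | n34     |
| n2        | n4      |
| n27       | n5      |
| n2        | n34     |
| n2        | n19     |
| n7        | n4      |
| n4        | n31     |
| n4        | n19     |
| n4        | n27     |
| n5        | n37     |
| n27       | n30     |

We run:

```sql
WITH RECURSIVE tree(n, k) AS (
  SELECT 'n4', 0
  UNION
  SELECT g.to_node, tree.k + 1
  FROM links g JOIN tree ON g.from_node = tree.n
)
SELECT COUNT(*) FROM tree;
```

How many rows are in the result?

9

Base: (n4, k=0).
Iteration 1: edges from {n4} -> (n19, k=1), (n27, k=1), (n31, k=1).
Iteration 2: edges from {n19,n27,n31} -> (n30, k=2), (n34, k=2), (n37, k=2), (n5, k=2). [UNION drops 1 duplicate row(s)]
Iteration 3: edges from {n30,n34,n37,n5} -> (n37, k=3). [UNION drops 1 duplicate row(s)]
Iteration 4: no outgoing edges from {n37}; recursion stops.
Total rows emitted: 9.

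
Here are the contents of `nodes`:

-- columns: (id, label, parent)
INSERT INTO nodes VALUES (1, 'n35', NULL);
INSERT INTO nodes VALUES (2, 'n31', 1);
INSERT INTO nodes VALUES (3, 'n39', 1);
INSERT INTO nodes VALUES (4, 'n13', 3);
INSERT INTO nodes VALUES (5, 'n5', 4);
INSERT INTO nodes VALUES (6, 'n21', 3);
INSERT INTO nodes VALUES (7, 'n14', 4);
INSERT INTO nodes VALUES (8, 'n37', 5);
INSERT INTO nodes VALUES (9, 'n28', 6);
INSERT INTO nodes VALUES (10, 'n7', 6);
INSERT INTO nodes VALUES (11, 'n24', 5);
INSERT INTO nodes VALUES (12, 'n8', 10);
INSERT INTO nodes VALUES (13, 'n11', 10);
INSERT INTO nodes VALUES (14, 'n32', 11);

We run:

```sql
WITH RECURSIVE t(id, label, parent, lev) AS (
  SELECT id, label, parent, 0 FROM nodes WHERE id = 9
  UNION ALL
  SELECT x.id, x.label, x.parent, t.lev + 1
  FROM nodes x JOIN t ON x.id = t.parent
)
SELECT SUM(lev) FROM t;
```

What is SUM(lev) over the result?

Base: id=9 (n28), parent=6, lev 0.
Iteration 1: join on id=6 -> n21 (id 6, parent=3, lev 1).
Iteration 2: join on id=3 -> n39 (id 3, parent=1, lev 2).
Iteration 3: join on id=1 -> n35 (id 1, parent=NULL, lev 3).
Iteration 4: parent is NULL; no match; recursion stops.
SUM(lev) = 0 + 1 + 2 + 3 = 6.

6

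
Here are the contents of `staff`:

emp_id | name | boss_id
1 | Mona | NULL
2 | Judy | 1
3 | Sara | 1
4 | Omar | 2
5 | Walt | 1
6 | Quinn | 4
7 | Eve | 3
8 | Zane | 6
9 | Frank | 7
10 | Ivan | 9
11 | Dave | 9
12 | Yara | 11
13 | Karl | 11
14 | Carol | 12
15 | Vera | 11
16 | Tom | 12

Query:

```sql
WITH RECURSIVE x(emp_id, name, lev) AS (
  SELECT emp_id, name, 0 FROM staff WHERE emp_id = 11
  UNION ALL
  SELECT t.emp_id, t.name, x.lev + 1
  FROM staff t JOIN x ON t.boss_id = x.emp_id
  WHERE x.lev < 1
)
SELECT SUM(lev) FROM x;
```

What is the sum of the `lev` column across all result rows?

3

Base: emp_id=11 (Dave) at lev 0.
Iteration 1: rows with boss_id in {11} -> Yara (id 12, lev 1), Karl (id 13, lev 1), Vera (id 15, lev 1).
Iteration 2: lev < 1 fails for all current rows; recursion stops.
SUM(lev) = 0 + 1 + 1 + 1 = 3.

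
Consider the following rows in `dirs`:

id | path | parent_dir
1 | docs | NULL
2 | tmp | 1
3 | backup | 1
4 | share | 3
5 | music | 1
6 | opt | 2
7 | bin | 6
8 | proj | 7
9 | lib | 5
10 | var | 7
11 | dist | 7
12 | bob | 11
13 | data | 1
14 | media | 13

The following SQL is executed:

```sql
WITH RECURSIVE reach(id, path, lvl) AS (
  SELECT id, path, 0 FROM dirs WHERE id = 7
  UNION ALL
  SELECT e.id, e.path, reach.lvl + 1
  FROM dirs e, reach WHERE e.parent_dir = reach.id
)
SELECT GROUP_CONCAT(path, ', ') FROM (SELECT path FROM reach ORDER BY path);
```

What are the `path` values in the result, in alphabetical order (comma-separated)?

bin, bob, dist, proj, var

Base: id=7 (bin) at lvl 0.
Iteration 1: rows with parent_dir in {7} -> proj (id 8, lvl 1), var (id 10, lvl 1), dist (id 11, lvl 1).
Iteration 2: rows with parent_dir in {8,10,11} -> bob (id 12, lvl 2).
Iteration 3: no rows with parent_dir in {12}; recursion stops.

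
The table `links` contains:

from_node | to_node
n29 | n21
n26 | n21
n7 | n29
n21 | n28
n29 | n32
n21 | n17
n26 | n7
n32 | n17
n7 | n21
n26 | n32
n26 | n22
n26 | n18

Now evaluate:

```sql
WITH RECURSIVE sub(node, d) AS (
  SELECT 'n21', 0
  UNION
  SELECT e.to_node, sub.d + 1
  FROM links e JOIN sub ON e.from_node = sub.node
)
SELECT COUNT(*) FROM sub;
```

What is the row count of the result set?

Base: (n21, d=0).
Iteration 1: edges from {n21} -> (n17, d=1), (n28, d=1).
Iteration 2: no outgoing edges from {n17,n28}; recursion stops.
Total rows emitted: 3.

3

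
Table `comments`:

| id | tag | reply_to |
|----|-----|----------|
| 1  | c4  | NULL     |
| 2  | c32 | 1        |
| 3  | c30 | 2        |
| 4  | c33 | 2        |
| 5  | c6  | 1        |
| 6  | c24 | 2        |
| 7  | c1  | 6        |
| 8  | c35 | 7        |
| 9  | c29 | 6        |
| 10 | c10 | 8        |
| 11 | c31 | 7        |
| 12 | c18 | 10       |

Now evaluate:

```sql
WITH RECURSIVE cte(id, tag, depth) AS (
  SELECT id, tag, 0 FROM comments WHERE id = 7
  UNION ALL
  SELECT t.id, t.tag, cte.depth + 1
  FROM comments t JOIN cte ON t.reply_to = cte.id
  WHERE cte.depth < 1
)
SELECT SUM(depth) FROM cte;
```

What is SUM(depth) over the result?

2

Base: id=7 (c1) at depth 0.
Iteration 1: rows with reply_to in {7} -> c35 (id 8, depth 1), c31 (id 11, depth 1).
Iteration 2: depth < 1 fails for all current rows; recursion stops.
SUM(depth) = 0 + 1 + 1 = 2.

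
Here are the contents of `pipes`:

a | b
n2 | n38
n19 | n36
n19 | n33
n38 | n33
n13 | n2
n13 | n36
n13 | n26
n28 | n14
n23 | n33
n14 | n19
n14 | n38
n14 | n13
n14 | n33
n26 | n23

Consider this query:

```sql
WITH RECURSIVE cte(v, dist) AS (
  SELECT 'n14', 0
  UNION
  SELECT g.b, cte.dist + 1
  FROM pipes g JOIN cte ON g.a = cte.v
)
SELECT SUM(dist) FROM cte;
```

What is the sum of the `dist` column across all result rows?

22

Base: (n14, dist=0).
Iteration 1: edges from {n14} -> (n13, dist=1), (n19, dist=1), (n33, dist=1), (n38, dist=1).
Iteration 2: edges from {n13,n19,n33,n38} -> (n2, dist=2), (n26, dist=2), (n33, dist=2), (n36, dist=2). [UNION drops 2 duplicate row(s)]
Iteration 3: edges from {n2,n26,n33,n36} -> (n23, dist=3), (n38, dist=3).
Iteration 4: edges from {n23,n38} -> (n33, dist=4). [UNION drops 1 duplicate row(s)]
Iteration 5: no outgoing edges from {n33}; recursion stops.
SUM(dist) = 0 + 1 + 1 + 1 + 1 + 2 + 2 + 2 + 2 + 3 + 3 + 4 = 22.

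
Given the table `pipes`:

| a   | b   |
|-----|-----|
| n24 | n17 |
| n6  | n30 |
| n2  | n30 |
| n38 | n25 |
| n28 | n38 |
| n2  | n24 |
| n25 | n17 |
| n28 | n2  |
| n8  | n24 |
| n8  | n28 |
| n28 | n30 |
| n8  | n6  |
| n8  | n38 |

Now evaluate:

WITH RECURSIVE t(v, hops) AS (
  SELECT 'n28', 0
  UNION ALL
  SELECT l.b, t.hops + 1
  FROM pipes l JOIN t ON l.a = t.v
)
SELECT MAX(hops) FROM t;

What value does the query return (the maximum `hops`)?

3

Base: (n28, hops=0).
Iteration 1: edges from {n28} -> (n2, hops=1), (n30, hops=1), (n38, hops=1).
Iteration 2: edges from {n2,n30,n38} -> (n24, hops=2), (n25, hops=2), (n30, hops=2).
Iteration 3: edges from {n24,n25,n30} -> (n17, hops=3) x2. [UNION ALL keeps all 2 new rows, including repeats]
Iteration 4: no outgoing edges from {n17}; recursion stops.
hops values: 0, 1, 1, 1, 2, 2, 2, 3, 3; the maximum is 3.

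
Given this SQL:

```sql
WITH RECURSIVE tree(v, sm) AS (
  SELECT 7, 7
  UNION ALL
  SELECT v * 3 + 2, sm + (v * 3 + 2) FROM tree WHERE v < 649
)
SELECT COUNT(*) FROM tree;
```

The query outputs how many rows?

Base: v=7, sm=7.
Iteration 1: 7 < 649 holds -> v = 7 * 3 + 2 = 23, sm = 7 + 23 = 30.
Iteration 2: 23 < 649 holds -> v = 23 * 3 + 2 = 71, sm = 30 + 71 = 101.
Iteration 3: 71 < 649 holds -> v = 71 * 3 + 2 = 215, sm = 101 + 215 = 316.
Iteration 4: 215 < 649 holds -> v = 215 * 3 + 2 = 647, sm = 316 + 647 = 963.
Iteration 5: 647 < 649 holds -> v = 647 * 3 + 2 = 1943, sm = 963 + 1943 = 2906.
Iteration 6: 1943 < 649 fails; recursion stops.
Total rows emitted: 6.

6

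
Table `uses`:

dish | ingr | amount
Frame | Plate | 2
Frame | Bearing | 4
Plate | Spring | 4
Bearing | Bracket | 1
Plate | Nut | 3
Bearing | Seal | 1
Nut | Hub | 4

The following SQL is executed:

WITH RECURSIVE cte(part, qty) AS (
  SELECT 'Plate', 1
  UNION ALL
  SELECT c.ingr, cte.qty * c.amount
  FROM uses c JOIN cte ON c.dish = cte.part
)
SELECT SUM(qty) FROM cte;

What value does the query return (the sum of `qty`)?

20

Base: (Plate, qty=1).
Iteration 1: components of {Plate} -> Nut = 1*3 = 3, Spring = 1*4 = 4.
Iteration 2: components of {Nut,Spring} -> Hub = 3*4 = 12.
Iteration 3: no further components; recursion stops.
SUM(qty) = 1 + 4 + 3 + 12 = 20.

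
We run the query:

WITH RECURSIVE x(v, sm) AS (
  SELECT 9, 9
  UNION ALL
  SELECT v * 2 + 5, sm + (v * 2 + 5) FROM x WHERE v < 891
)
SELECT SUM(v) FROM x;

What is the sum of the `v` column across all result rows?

Base: v=9, sm=9.
Iteration 1: 9 < 891 holds -> v = 9 * 2 + 5 = 23, sm = 9 + 23 = 32.
Iteration 2: 23 < 891 holds -> v = 23 * 2 + 5 = 51, sm = 32 + 51 = 83.
Iteration 3: 51 < 891 holds -> v = 51 * 2 + 5 = 107, sm = 83 + 107 = 190.
Iteration 4: 107 < 891 holds -> v = 107 * 2 + 5 = 219, sm = 190 + 219 = 409.
Iteration 5: 219 < 891 holds -> v = 219 * 2 + 5 = 443, sm = 409 + 443 = 852.
Iteration 6: 443 < 891 holds -> v = 443 * 2 + 5 = 891, sm = 852 + 891 = 1743.
Iteration 7: 891 < 891 fails; recursion stops.
SUM(v) = 9 + 23 + 51 + 107 + 219 + 443 + 891 = 1743.

1743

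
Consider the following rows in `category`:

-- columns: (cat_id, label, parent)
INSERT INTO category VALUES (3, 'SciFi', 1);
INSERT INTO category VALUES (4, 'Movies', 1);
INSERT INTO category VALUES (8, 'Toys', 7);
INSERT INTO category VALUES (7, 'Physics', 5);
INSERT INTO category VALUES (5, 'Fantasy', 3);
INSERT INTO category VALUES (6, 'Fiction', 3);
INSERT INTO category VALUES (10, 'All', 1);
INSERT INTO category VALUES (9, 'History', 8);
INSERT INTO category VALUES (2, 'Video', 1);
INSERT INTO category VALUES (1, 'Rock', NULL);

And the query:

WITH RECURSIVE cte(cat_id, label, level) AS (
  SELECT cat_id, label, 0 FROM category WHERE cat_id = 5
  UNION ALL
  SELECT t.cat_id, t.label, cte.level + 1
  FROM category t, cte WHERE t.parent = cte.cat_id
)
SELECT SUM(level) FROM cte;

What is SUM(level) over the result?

6

Base: cat_id=5 (Fantasy) at level 0.
Iteration 1: rows with parent in {5} -> Physics (id 7, level 1).
Iteration 2: rows with parent in {7} -> Toys (id 8, level 2).
Iteration 3: rows with parent in {8} -> History (id 9, level 3).
Iteration 4: no rows with parent in {9}; recursion stops.
SUM(level) = 0 + 1 + 2 + 3 = 6.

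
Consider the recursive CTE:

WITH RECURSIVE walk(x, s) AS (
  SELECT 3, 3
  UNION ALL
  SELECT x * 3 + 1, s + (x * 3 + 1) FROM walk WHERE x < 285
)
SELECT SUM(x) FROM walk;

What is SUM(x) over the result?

1271

Base: x=3, s=3.
Iteration 1: 3 < 285 holds -> x = 3 * 3 + 1 = 10, s = 3 + 10 = 13.
Iteration 2: 10 < 285 holds -> x = 10 * 3 + 1 = 31, s = 13 + 31 = 44.
Iteration 3: 31 < 285 holds -> x = 31 * 3 + 1 = 94, s = 44 + 94 = 138.
Iteration 4: 94 < 285 holds -> x = 94 * 3 + 1 = 283, s = 138 + 283 = 421.
Iteration 5: 283 < 285 holds -> x = 283 * 3 + 1 = 850, s = 421 + 850 = 1271.
Iteration 6: 850 < 285 fails; recursion stops.
SUM(x) = 3 + 10 + 31 + 94 + 283 + 850 = 1271.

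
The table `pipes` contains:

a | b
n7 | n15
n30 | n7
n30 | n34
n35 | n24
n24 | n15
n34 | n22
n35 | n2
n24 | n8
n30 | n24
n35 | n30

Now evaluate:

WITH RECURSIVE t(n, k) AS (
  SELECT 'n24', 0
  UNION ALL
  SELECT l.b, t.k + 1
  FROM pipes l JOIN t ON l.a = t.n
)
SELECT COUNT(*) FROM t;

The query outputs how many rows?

3

Base: (n24, k=0).
Iteration 1: edges from {n24} -> (n15, k=1), (n8, k=1).
Iteration 2: no outgoing edges from {n15,n8}; recursion stops.
Total rows emitted: 3.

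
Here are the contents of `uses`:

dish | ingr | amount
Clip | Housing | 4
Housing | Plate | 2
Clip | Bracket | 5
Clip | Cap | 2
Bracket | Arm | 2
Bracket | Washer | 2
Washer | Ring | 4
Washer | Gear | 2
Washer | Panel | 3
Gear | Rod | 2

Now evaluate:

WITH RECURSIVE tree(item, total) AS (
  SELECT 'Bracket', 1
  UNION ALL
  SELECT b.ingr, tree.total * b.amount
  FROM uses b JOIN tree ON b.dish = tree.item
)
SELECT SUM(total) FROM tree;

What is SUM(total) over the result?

31

Base: (Bracket, total=1).
Iteration 1: components of {Bracket} -> Arm = 1*2 = 2, Washer = 1*2 = 2.
Iteration 2: components of {Arm,Washer} -> Gear = 2*2 = 4, Panel = 2*3 = 6, Ring = 2*4 = 8.
Iteration 3: components of {Gear,Panel,Ring} -> Rod = 4*2 = 8.
Iteration 4: no further components; recursion stops.
SUM(total) = 1 + 2 + 2 + 8 + 4 + 6 + 8 = 31.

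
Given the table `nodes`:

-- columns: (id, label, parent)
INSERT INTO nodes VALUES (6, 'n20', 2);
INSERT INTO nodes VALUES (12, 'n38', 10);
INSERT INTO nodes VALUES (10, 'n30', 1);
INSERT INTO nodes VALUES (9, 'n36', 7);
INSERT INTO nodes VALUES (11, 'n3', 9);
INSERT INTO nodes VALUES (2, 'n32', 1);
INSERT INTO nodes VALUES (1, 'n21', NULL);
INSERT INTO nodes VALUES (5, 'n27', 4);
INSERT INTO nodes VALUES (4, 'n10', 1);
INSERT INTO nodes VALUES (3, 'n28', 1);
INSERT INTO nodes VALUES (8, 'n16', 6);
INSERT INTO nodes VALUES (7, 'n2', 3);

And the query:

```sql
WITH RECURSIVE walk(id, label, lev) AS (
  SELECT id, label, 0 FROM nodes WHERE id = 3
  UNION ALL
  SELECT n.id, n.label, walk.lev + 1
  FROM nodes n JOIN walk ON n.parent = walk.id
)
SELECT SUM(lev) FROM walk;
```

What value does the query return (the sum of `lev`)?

6

Base: id=3 (n28) at lev 0.
Iteration 1: rows with parent in {3} -> n2 (id 7, lev 1).
Iteration 2: rows with parent in {7} -> n36 (id 9, lev 2).
Iteration 3: rows with parent in {9} -> n3 (id 11, lev 3).
Iteration 4: no rows with parent in {11}; recursion stops.
SUM(lev) = 0 + 1 + 2 + 3 = 6.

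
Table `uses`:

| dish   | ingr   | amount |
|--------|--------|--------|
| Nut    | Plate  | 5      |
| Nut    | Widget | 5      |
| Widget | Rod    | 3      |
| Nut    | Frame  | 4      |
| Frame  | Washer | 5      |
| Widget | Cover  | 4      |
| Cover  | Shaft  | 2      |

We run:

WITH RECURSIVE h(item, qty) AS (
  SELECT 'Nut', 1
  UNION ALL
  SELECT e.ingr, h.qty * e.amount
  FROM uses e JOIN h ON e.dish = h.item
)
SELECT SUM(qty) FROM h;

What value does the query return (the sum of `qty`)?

Base: (Nut, qty=1).
Iteration 1: components of {Nut} -> Frame = 1*4 = 4, Plate = 1*5 = 5, Widget = 1*5 = 5.
Iteration 2: components of {Frame,Plate,Widget} -> Cover = 5*4 = 20, Rod = 5*3 = 15, Washer = 4*5 = 20.
Iteration 3: components of {Cover,Rod,Washer} -> Shaft = 20*2 = 40.
Iteration 4: no further components; recursion stops.
SUM(qty) = 1 + 5 + 5 + 4 + 15 + 20 + 20 + 40 = 110.

110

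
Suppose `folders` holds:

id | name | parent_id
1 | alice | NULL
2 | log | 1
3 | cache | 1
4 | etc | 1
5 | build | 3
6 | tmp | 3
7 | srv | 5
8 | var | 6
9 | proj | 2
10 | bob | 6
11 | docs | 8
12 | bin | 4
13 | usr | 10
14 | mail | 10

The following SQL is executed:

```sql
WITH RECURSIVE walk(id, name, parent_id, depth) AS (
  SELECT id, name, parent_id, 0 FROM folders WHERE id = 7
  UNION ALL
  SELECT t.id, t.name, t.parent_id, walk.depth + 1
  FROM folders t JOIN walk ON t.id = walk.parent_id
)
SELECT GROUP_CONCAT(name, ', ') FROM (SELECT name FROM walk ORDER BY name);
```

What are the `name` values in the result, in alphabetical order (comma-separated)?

Base: id=7 (srv), parent_id=5, depth 0.
Iteration 1: join on id=5 -> build (id 5, parent_id=3, depth 1).
Iteration 2: join on id=3 -> cache (id 3, parent_id=1, depth 2).
Iteration 3: join on id=1 -> alice (id 1, parent_id=NULL, depth 3).
Iteration 4: parent_id is NULL; no match; recursion stops.

alice, build, cache, srv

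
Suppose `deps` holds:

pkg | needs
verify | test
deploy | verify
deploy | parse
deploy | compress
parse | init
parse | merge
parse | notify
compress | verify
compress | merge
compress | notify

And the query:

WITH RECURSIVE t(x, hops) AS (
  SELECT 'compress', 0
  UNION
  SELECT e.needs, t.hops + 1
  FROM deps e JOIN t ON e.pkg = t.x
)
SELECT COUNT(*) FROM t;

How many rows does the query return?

Base: (compress, hops=0).
Iteration 1: edges from {compress} -> (merge, hops=1), (notify, hops=1), (verify, hops=1).
Iteration 2: edges from {merge,notify,verify} -> (test, hops=2).
Iteration 3: no outgoing edges from {test}; recursion stops.
Total rows emitted: 5.

5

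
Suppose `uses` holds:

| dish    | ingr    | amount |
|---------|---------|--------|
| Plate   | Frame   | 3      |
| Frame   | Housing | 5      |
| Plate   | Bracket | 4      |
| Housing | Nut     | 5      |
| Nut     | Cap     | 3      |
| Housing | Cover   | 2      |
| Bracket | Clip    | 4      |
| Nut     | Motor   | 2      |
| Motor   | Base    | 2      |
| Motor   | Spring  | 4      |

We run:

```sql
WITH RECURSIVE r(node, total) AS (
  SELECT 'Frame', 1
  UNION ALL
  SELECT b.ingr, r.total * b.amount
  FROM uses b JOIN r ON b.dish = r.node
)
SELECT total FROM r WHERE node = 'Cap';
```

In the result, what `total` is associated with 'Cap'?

Base: (Frame, total=1).
Iteration 1: components of {Frame} -> Housing = 1*5 = 5.
Iteration 2: components of {Housing} -> Cover = 5*2 = 10, Nut = 5*5 = 25.
Iteration 3: components of {Cover,Nut} -> Cap = 25*3 = 75, Motor = 25*2 = 50.
Iteration 4: components of {Cap,Motor} -> Base = 50*2 = 100, Spring = 50*4 = 200.
Iteration 5: no further components; recursion stops.

75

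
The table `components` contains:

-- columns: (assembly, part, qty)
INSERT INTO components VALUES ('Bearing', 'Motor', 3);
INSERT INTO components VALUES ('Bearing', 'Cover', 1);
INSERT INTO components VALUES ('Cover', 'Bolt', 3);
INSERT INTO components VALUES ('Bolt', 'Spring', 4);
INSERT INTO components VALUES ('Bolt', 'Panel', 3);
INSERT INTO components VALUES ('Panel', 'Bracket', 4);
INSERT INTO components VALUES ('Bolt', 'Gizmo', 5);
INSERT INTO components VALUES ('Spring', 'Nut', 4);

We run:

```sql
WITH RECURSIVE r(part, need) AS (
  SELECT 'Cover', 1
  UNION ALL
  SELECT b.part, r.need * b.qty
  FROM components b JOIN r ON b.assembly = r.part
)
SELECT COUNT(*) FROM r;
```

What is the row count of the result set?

7

Base: (Cover, need=1).
Iteration 1: components of {Cover} -> Bolt = 1*3 = 3.
Iteration 2: components of {Bolt} -> Gizmo = 3*5 = 15, Panel = 3*3 = 9, Spring = 3*4 = 12.
Iteration 3: components of {Gizmo,Panel,Spring} -> Bracket = 9*4 = 36, Nut = 12*4 = 48.
Iteration 4: no further components; recursion stops.
Total rows emitted: 7.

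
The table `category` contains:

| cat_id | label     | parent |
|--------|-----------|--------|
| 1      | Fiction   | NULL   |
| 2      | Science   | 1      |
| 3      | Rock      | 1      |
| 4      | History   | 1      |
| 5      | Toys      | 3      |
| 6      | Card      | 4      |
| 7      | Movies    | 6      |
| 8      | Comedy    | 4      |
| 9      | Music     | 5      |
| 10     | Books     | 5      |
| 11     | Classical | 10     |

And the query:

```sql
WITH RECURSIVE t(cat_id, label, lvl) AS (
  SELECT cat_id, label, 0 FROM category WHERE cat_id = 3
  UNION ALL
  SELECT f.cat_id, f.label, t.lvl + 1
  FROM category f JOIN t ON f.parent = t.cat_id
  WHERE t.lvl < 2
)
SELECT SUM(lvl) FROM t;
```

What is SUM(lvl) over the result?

5

Base: cat_id=3 (Rock) at lvl 0.
Iteration 1: rows with parent in {3} -> Toys (id 5, lvl 1).
Iteration 2: rows with parent in {5} -> Music (id 9, lvl 2), Books (id 10, lvl 2).
Iteration 3: lvl < 2 fails for all current rows; recursion stops.
SUM(lvl) = 0 + 1 + 2 + 2 = 5.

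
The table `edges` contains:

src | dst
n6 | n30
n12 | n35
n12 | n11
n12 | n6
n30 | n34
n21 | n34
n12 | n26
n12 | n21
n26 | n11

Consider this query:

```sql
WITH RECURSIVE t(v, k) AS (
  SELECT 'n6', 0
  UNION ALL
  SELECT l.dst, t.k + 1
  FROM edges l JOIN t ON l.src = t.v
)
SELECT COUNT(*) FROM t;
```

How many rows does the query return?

Base: (n6, k=0).
Iteration 1: edges from {n6} -> (n30, k=1).
Iteration 2: edges from {n30} -> (n34, k=2).
Iteration 3: no outgoing edges from {n34}; recursion stops.
Total rows emitted: 3.

3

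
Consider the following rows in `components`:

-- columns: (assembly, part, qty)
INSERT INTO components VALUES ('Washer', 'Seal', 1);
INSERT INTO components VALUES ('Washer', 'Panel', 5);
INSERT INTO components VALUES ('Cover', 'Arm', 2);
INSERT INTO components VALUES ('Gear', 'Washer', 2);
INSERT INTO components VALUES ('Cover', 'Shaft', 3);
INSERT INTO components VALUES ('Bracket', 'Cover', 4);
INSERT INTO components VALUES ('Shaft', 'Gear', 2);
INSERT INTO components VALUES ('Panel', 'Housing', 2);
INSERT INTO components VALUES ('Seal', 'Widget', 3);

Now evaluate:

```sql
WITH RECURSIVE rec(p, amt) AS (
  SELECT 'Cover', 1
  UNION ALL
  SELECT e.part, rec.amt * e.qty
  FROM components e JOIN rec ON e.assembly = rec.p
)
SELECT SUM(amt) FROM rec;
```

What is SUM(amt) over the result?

252

Base: (Cover, amt=1).
Iteration 1: components of {Cover} -> Arm = 1*2 = 2, Shaft = 1*3 = 3.
Iteration 2: components of {Arm,Shaft} -> Gear = 3*2 = 6.
Iteration 3: components of {Gear} -> Washer = 6*2 = 12.
Iteration 4: components of {Washer} -> Panel = 12*5 = 60, Seal = 12*1 = 12.
Iteration 5: components of {Panel,Seal} -> Housing = 60*2 = 120, Widget = 12*3 = 36.
Iteration 6: no further components; recursion stops.
SUM(amt) = 1 + 3 + 2 + 6 + 12 + 12 + 60 + 36 + 120 = 252.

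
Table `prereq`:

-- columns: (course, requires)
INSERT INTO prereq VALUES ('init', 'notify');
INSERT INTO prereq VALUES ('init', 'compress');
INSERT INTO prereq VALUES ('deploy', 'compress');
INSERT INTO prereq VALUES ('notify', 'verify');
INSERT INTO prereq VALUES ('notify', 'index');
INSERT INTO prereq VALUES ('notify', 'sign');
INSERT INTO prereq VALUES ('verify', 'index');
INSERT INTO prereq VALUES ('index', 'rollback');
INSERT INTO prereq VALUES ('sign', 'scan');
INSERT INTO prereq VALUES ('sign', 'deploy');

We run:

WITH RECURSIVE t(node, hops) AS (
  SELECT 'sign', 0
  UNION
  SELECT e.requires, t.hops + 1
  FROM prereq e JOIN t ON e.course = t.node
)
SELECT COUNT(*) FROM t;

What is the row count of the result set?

Base: (sign, hops=0).
Iteration 1: edges from {sign} -> (deploy, hops=1), (scan, hops=1).
Iteration 2: edges from {deploy,scan} -> (compress, hops=2).
Iteration 3: no outgoing edges from {compress}; recursion stops.
Total rows emitted: 4.

4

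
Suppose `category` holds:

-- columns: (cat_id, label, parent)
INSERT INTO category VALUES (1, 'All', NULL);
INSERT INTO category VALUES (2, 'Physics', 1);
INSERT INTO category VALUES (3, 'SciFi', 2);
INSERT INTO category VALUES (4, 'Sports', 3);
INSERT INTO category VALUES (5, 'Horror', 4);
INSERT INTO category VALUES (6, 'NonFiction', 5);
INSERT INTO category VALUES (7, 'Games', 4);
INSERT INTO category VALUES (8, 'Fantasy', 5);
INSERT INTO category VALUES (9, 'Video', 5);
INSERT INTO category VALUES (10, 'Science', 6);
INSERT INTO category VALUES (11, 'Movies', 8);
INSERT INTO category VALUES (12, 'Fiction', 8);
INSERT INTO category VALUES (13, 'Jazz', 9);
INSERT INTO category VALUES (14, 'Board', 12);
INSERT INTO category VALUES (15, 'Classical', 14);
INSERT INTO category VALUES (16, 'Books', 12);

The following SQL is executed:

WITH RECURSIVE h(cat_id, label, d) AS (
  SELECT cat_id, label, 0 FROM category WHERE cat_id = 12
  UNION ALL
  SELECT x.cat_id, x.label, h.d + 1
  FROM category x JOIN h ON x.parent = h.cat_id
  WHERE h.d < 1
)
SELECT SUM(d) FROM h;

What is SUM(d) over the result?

Base: cat_id=12 (Fiction) at d 0.
Iteration 1: rows with parent in {12} -> Board (id 14, d 1), Books (id 16, d 1).
Iteration 2: d < 1 fails for all current rows; recursion stops.
SUM(d) = 0 + 1 + 1 = 2.

2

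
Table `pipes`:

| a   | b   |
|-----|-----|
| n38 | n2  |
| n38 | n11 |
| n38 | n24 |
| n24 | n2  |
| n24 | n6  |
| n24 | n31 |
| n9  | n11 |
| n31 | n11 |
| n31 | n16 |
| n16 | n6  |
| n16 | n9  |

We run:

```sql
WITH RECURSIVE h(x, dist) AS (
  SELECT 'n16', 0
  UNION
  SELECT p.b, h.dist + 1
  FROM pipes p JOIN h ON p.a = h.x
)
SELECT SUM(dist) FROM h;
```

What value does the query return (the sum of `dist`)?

4

Base: (n16, dist=0).
Iteration 1: edges from {n16} -> (n6, dist=1), (n9, dist=1).
Iteration 2: edges from {n6,n9} -> (n11, dist=2).
Iteration 3: no outgoing edges from {n11}; recursion stops.
SUM(dist) = 0 + 1 + 1 + 2 = 4.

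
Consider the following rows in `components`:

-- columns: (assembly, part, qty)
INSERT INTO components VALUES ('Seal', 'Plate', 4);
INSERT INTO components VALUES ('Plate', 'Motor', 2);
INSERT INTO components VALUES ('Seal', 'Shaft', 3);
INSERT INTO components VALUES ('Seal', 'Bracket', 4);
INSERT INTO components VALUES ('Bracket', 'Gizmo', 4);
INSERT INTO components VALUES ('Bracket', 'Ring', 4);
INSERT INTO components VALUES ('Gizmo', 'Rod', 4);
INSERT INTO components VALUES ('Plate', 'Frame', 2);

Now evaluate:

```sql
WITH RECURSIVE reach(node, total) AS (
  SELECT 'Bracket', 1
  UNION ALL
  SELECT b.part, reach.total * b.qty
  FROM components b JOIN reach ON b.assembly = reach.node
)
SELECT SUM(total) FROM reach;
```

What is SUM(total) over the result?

Base: (Bracket, total=1).
Iteration 1: components of {Bracket} -> Gizmo = 1*4 = 4, Ring = 1*4 = 4.
Iteration 2: components of {Gizmo,Ring} -> Rod = 4*4 = 16.
Iteration 3: no further components; recursion stops.
SUM(total) = 1 + 4 + 4 + 16 = 25.

25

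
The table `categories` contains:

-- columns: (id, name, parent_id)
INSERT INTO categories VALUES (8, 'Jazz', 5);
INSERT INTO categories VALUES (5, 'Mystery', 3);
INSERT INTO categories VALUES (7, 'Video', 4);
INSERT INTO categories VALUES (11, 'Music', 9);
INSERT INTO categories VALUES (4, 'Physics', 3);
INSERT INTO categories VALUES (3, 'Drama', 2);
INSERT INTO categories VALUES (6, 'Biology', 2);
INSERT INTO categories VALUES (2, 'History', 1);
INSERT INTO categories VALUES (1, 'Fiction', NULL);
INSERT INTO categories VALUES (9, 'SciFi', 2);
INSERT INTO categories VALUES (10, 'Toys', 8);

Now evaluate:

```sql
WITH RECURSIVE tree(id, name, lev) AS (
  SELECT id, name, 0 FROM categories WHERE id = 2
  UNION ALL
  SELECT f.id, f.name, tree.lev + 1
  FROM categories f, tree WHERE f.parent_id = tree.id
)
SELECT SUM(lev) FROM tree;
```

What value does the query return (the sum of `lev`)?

19

Base: id=2 (History) at lev 0.
Iteration 1: rows with parent_id in {2} -> Drama (id 3, lev 1), Biology (id 6, lev 1), SciFi (id 9, lev 1).
Iteration 2: rows with parent_id in {3,6,9} -> Physics (id 4, lev 2), Mystery (id 5, lev 2), Music (id 11, lev 2).
Iteration 3: rows with parent_id in {4,5,11} -> Video (id 7, lev 3), Jazz (id 8, lev 3).
Iteration 4: rows with parent_id in {7,8} -> Toys (id 10, lev 4).
Iteration 5: no rows with parent_id in {10}; recursion stops.
SUM(lev) = 0 + 1 + 1 + 1 + 2 + 2 + 2 + 3 + 3 + 4 = 19.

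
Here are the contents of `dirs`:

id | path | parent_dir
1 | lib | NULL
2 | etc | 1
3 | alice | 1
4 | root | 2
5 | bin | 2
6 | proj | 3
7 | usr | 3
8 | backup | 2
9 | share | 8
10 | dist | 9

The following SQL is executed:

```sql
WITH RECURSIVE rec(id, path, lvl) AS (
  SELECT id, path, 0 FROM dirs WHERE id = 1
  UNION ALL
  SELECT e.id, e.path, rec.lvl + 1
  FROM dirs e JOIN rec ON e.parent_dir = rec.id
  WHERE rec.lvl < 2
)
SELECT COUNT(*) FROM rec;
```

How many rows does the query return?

8

Base: id=1 (lib) at lvl 0.
Iteration 1: rows with parent_dir in {1} -> etc (id 2, lvl 1), alice (id 3, lvl 1).
Iteration 2: rows with parent_dir in {2,3} -> root (id 4, lvl 2), bin (id 5, lvl 2), proj (id 6, lvl 2), usr (id 7, lvl 2), backup (id 8, lvl 2).
Iteration 3: lvl < 2 fails for all current rows; recursion stops.
Total rows emitted: 8.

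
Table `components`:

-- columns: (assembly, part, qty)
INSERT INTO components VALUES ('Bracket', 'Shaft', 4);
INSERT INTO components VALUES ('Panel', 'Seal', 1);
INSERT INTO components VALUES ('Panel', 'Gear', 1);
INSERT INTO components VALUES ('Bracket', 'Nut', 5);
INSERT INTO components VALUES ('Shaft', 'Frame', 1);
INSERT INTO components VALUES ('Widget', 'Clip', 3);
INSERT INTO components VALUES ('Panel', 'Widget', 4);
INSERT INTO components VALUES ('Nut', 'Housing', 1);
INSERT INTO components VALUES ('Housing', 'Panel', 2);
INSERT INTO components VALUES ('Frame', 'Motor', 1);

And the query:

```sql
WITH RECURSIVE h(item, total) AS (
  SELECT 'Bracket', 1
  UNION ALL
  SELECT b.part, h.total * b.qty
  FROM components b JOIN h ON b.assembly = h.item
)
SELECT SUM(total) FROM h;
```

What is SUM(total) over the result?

Base: (Bracket, total=1).
Iteration 1: components of {Bracket} -> Nut = 1*5 = 5, Shaft = 1*4 = 4.
Iteration 2: components of {Nut,Shaft} -> Frame = 4*1 = 4, Housing = 5*1 = 5.
Iteration 3: components of {Frame,Housing} -> Motor = 4*1 = 4, Panel = 5*2 = 10.
Iteration 4: components of {Motor,Panel} -> Gear = 10*1 = 10, Seal = 10*1 = 10, Widget = 10*4 = 40.
Iteration 5: components of {Gear,Seal,Widget} -> Clip = 40*3 = 120.
Iteration 6: no further components; recursion stops.
SUM(total) = 1 + 4 + 5 + 4 + 5 + 4 + 10 + 10 + 10 + 40 + 120 = 213.

213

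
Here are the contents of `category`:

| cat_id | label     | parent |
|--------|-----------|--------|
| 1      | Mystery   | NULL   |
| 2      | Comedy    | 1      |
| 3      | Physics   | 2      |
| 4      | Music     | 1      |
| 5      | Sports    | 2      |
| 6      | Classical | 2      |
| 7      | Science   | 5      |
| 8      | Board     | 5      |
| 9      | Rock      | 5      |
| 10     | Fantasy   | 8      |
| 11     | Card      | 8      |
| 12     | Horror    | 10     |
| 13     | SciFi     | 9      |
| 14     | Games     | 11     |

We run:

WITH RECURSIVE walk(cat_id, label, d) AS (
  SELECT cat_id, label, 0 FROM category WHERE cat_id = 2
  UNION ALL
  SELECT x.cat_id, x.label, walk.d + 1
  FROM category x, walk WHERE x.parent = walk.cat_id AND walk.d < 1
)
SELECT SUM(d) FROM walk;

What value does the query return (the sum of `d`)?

Base: cat_id=2 (Comedy) at d 0.
Iteration 1: rows with parent in {2} -> Physics (id 3, d 1), Sports (id 5, d 1), Classical (id 6, d 1).
Iteration 2: d < 1 fails for all current rows; recursion stops.
SUM(d) = 0 + 1 + 1 + 1 = 3.

3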